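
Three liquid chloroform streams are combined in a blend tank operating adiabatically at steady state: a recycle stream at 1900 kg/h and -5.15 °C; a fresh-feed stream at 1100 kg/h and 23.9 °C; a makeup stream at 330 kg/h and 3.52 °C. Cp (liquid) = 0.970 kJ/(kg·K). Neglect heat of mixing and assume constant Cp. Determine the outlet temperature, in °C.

Adiabatic, steady state ⇒ Σ ṁᵢCp,ᵢ(T_out − Tᵢ) = 0
Σ ṁᵢCp,ᵢTᵢ = 1900×0.970×-5.15 + 1100×0.970×23.9 + 330×0.970×3.52 = 17137
Σ ṁᵢCp,ᵢ = 1900×0.970 + 1100×0.970 + 330×0.970 = 3230.1
T_out = 17137 / 3230.1 = 5.3053 °C

T_out = 5.31 °C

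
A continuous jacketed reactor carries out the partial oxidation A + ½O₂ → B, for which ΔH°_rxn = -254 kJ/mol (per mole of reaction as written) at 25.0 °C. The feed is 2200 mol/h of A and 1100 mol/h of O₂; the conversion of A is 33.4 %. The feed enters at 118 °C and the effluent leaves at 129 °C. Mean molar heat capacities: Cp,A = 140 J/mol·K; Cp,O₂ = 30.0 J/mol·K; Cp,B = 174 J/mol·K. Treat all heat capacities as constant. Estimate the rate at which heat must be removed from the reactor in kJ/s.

Q_out = 50.4 kJ/s

Extent of reaction ξ = 0.334 × 2200 = 734.8 mol/h
Reaction term: ξ·ΔH°_rxn = 734.8 × -254 = -186640 kJ/h
Sensible, feed 118→25 °C: -31713 kJ/h
Outlet flows (mol/h): A 1465.2, O₂ 732.6, B 734.8
Sensible, products 25→129 °C: 36916 kJ/h
Q = ΔH = -181440 kJ/h = -50.399 kW
Heat removed = 50.399 kJ/s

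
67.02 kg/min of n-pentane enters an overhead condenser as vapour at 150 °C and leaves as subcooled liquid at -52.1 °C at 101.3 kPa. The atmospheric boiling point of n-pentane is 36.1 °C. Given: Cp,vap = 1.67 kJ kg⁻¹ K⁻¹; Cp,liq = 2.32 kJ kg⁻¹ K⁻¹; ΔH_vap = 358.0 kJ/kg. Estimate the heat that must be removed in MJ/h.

Q_c = 3030 MJ/h

vapour 150→36.1 °C: -190.21 kJ/kg
condensation at 36.1 °C: -358 kJ/kg
liquid 36.1→-52.1 °C: -204.62 kJ/kg
Δh = -190.21 + -358 + -204.62 = -752.84 kJ/kg
Q = ṁ·Δh = 67.02 kg/min × -752.84 kJ/kg = -50455 kJ/min
|Q| = 840.92 kW = 3027.3 MJ/h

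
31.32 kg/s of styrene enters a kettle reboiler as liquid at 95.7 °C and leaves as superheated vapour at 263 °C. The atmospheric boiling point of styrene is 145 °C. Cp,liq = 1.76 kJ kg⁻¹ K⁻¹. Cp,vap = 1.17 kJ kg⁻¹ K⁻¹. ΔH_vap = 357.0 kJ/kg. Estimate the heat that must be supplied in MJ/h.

liquid 95.7→145 °C: 86.768 kJ/kg
vaporisation at 145 °C: 357 kJ/kg
vapour 145→263 °C: 138.06 kJ/kg
Δh = 86.768 + 357 + 138.06 = 581.83 kJ/kg
Q = ṁ·Δh = 31.32 kg/s × 581.83 kJ/kg = 18223 kJ/s
|Q| = 18223 kW = 65602 MJ/h

Q = 65600 MJ/h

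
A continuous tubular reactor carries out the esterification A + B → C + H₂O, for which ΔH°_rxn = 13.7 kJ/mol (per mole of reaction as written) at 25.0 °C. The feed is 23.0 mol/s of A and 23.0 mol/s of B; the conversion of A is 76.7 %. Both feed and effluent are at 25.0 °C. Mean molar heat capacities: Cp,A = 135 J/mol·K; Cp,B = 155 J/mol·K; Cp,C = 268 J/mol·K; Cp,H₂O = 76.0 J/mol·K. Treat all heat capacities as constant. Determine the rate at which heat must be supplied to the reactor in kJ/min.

Q_in = 14500 kJ/min

Extent of reaction ξ = 0.767 × 23.0 = 17.641 mol/s
Reaction term: ξ·ΔH°_rxn = 17.641 × 13.7 = 241.68 kJ/s
Q = ΔH = 241.68 kJ/s = 241.68 kW
Heat supplied = 14501 kJ/min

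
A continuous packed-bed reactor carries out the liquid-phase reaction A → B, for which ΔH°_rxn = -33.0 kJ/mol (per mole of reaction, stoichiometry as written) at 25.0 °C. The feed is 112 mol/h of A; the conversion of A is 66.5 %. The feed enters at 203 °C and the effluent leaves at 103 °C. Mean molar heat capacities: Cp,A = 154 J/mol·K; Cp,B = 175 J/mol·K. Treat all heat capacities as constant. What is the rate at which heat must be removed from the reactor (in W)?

Q_out = 1130 W

Extent of reaction ξ = 0.665 × 112 = 74.48 mol/h
Reaction term: ξ·ΔH°_rxn = 74.48 × -33.0 = -2457.8 kJ/h
Sensible, feed 203→25 °C: -3070.1 kJ/h
Outlet flows (mol/h): A 37.52, B 74.48
Sensible, products 25→103 °C: 1467.3 kJ/h
Q = ΔH = -4060.6 kJ/h = -1.128 kW
Heat removed = 1128 W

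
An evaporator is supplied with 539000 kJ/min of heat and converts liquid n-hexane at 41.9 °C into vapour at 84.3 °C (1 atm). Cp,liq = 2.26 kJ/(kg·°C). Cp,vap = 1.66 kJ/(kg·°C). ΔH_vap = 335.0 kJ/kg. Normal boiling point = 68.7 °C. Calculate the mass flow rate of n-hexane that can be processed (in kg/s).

Δh = 2.26×(68.7−41.9) + 335.0 + 1.66×(84.3−68.7) = 421.46 kJ/kg
Q = 539000 kJ/min = 8983.3 kJ/s = 8983.3 kJ/s
ṁ = Q/Δh = 8983.3 / 421.46 = 21.315 kg/s

ṁ = 21.3 kg/s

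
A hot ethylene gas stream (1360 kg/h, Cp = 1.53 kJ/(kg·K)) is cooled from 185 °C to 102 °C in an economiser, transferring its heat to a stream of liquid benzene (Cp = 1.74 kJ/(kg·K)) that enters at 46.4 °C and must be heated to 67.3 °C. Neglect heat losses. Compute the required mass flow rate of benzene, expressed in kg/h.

ṁ_c = 4750 kg/h

Heat released by hot stream: Q = 1360 × 1.53 × (185 − 102) = 172710 kJ/h
Energy balance on cold side (adiabatic exchanger): Q = ṁ_c·Cp_c·(T_c,out − T_c,in)
ṁ_c = 172710 / [1.74 × (67.3 − 46.4)] = 4749.1 kg/h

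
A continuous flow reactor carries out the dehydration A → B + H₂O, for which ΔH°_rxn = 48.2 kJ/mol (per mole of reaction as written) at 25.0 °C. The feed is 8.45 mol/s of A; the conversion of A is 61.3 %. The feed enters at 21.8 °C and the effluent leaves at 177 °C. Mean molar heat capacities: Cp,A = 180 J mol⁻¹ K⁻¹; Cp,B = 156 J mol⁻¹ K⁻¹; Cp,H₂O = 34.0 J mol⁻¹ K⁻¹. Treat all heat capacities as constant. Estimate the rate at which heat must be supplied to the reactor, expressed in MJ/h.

Extent of reaction ξ = 0.613 × 8.45 = 5.1798 mol/s
Reaction term: ξ·ΔH°_rxn = 5.1798 × 48.2 = 249.67 kJ/s
Sensible, feed 21.8→25 °C: 4.8672 kJ/s
Outlet flows (mol/s): A 3.2702, B 5.1798, H₂O 5.1798
Sensible, products 25→177 °C: 239.07 kJ/s
Q = ΔH = 493.6 kJ/s = 493.6 kW
Heat supplied = 1777 MJ/h

Q_in = 1780 MJ/h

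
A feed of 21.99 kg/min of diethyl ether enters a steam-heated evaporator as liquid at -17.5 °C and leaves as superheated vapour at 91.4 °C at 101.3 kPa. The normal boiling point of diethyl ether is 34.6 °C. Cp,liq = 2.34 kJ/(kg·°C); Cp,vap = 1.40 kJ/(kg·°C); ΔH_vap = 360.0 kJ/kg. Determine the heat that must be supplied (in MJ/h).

liquid -17.5→34.6 °C: 121.91 kJ/kg
vaporisation at 34.6 °C: 360 kJ/kg
vapour 34.6→91.4 °C: 79.52 kJ/kg
Δh = 121.91 + 360 + 79.52 = 561.43 kJ/kg
Q = ṁ·Δh = 21.99 kg/min × 561.43 kJ/kg = 12346 kJ/min
|Q| = 205.77 kW = 740.76 MJ/h

Q = 741 MJ/h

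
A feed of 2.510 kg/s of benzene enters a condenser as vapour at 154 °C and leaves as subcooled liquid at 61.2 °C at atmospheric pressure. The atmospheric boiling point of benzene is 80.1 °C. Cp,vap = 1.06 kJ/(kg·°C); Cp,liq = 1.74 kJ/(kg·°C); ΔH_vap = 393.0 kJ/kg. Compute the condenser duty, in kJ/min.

vapour 154→80.1 °C: -78.334 kJ/kg
condensation at 80.1 °C: -393 kJ/kg
liquid 80.1→61.2 °C: -32.886 kJ/kg
Δh = -78.334 + -393 + -32.886 = -504.22 kJ/kg
Q = ṁ·Δh = 2.510 kg/s × -504.22 kJ/kg = -1265.6 kJ/s
|Q| = 1265.6 kW = 75936 kJ/min

Q_c = 75900 kJ/min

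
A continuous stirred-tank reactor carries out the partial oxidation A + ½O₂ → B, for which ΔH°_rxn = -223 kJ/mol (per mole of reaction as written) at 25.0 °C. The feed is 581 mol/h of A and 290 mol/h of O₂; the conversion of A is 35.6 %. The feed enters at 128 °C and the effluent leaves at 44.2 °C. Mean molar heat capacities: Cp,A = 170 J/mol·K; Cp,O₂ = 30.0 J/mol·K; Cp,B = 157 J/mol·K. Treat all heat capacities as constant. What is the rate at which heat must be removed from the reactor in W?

Extent of reaction ξ = 0.356 × 581 = 206.84 mol/h
Reaction term: ξ·ΔH°_rxn = 206.84 × -223 = -46124 kJ/h
Sensible, feed 128→25 °C: -11069 kJ/h
Outlet flows (mol/h): A 374.16, O₂ 186.58, B 206.84
Sensible, products 25→44.2 °C: 1952.2 kJ/h
Q = ΔH = -55242 kJ/h = -15.345 kW
Heat removed = 15345 W

Q_out = 15300 W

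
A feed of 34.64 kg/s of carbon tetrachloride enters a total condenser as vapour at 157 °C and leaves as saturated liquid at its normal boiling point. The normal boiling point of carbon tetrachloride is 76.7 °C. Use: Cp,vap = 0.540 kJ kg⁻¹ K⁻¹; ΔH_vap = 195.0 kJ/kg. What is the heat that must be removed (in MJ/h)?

Q_c = 29700 MJ/h

vapour 157→76.7 °C: -43.362 kJ/kg
condensation at 76.7 °C: -195 kJ/kg
Δh = -43.362 + -195 = -238.36 kJ/kg
Q = ṁ·Δh = 34.64 kg/s × -238.36 kJ/kg = -8256.9 kJ/s
|Q| = 8256.9 kW = 29725 MJ/h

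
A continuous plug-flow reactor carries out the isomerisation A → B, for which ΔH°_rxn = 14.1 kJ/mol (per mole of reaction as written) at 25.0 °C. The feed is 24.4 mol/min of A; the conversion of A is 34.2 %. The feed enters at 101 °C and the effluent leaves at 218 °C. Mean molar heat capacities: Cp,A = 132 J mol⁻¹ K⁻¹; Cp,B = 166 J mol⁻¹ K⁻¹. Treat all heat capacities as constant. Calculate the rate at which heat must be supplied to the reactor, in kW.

Q_in = 9.15 kW

Extent of reaction ξ = 0.342 × 24.4 = 8.3448 mol/min
Reaction term: ξ·ΔH°_rxn = 8.3448 × 14.1 = 117.66 kJ/min
Sensible, feed 101→25 °C: -244.78 kJ/min
Outlet flows (mol/min): A 16.055, B 8.3448
Sensible, products 25→218 °C: 676.37 kJ/min
Q = ΔH = 549.25 kJ/min = 9.1542 kW
Heat supplied = 9.1542 kW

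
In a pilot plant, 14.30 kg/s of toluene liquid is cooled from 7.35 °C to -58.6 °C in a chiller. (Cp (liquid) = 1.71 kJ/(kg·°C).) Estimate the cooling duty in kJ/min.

Q = ṁ·Cp·ΔT = 14.30 × 1.71 × (-58.6 − 7.35) = -1612.7 kJ/s
Cooling duty = 96761 kJ/min

Q_c = 96800 kJ/min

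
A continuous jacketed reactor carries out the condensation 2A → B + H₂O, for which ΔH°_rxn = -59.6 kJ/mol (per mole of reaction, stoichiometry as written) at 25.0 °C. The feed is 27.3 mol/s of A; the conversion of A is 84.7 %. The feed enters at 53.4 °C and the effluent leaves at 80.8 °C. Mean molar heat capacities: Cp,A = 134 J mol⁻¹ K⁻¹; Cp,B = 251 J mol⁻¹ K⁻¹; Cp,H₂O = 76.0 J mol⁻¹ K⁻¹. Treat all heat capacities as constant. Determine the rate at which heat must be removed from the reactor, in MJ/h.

Extent of reaction ξ = 0.847 × 27.3 / 2 = 11.562 mol/s
Reaction term: ξ·ΔH°_rxn = 11.562 × -59.6 = -689.07 kJ/s
Sensible, feed 53.4→25 °C: -103.89 kJ/s
Outlet flows (mol/s): A 4.1769, B 11.562, H₂O 11.562
Sensible, products 25→80.8 °C: 242.19 kJ/s
Q = ΔH = -550.77 kJ/s = -550.77 kW
Heat removed = 1982.8 MJ/h

Q_out = 1980 MJ/h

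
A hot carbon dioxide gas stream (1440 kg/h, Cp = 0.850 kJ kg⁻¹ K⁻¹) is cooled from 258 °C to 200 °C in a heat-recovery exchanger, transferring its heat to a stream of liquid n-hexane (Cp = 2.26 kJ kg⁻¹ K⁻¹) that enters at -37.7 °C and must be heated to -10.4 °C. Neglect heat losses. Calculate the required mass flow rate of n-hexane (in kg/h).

Heat released by hot stream: Q = 1440 × 0.850 × (258 − 200) = 70992 kJ/h
Energy balance on cold side (adiabatic exchanger): Q = ṁ_c·Cp_c·(T_c,out − T_c,in)
ṁ_c = 70992 / [2.26 × (-10.4 − -37.7)] = 1150.6 kg/h

ṁ_c = 1150 kg/h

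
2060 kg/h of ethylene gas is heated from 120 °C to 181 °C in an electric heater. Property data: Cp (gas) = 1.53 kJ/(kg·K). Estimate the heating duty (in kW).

Q = 53.4 kW

Q = ṁ·Cp·ΔT = 2060 × 1.53 × (181 − 120) = 192260 kJ/h
Converting: 192260 / 3600 s = 53.406 kW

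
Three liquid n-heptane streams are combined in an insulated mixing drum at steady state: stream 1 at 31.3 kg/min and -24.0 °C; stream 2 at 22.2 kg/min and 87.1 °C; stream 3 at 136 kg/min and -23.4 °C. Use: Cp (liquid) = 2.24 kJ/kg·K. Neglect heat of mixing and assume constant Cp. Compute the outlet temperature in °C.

Adiabatic, steady state ⇒ Σ ṁᵢCp,ᵢ(T_out − Tᵢ) = 0
Σ ṁᵢCp,ᵢTᵢ = 31.3×2.24×-24.0 + 22.2×2.24×87.1 + 136×2.24×-23.4 = -4480
Σ ṁᵢCp,ᵢ = 31.3×2.24 + 22.2×2.24 + 136×2.24 = 424.48
T_out = -4480 / 424.48 = -10.554 °C

T_out = -10.6 °C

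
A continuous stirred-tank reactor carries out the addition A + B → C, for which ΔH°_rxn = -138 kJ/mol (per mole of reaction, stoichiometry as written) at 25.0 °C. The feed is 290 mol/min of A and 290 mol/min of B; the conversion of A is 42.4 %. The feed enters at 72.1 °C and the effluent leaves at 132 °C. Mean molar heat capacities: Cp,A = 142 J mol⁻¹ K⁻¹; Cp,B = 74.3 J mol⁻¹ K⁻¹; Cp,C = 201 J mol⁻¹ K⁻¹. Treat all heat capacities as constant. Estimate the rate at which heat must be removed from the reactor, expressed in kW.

Extent of reaction ξ = 0.424 × 290 = 122.96 mol/min
Reaction term: ξ·ΔH°_rxn = 122.96 × -138 = -16968 kJ/min
Sensible, feed 72.1→25 °C: -2954.4 kJ/min
Outlet flows (mol/min): A 167.04, B 167.04, C 122.96
Sensible, products 25→132 °C: 6510.5 kJ/min
Q = ΔH = -13412 kJ/min = -223.54 kW
Heat removed = 223.54 kW

Q_out = 224 kW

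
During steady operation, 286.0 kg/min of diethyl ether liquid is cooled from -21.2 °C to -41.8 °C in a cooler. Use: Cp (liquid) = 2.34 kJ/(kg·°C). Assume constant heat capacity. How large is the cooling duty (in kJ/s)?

Q_c = 230 kJ/s

Q = ṁ·Cp·ΔT = 286.0 × 2.34 × (-41.8 − -21.2) = -13786 kJ/min
Converting: 13786 / 60 s = 229.77 kW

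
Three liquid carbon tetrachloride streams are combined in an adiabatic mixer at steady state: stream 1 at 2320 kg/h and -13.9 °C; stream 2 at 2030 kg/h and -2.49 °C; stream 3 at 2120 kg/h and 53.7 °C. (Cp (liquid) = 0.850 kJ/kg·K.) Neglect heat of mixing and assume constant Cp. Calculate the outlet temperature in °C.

T_out = 11.8 °C

Adiabatic, steady state ⇒ Σ ṁᵢCp,ᵢ(T_out − Tᵢ) = 0
Σ ṁᵢCp,ᵢTᵢ = 2320×0.850×-13.9 + 2030×0.850×-2.49 + 2120×0.850×53.7 = 65060
Σ ṁᵢCp,ᵢ = 2320×0.850 + 2030×0.850 + 2120×0.850 = 5499.5
T_out = 65060 / 5499.5 = 11.83 °C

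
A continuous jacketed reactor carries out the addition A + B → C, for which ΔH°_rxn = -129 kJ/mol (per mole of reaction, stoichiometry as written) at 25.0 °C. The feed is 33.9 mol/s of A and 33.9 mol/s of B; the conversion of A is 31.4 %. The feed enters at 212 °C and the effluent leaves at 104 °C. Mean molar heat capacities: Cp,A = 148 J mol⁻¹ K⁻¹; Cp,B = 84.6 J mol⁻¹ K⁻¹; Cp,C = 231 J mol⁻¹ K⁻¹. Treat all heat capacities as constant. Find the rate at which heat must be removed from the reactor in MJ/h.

Extent of reaction ξ = 0.314 × 33.9 = 10.645 mol/s
Reaction term: ξ·ΔH°_rxn = 10.645 × -129 = -1373.2 kJ/s
Sensible, feed 212→25 °C: -1474.5 kJ/s
Outlet flows (mol/s): A 23.255, B 23.255, C 10.645
Sensible, products 25→104 °C: 621.58 kJ/s
Q = ΔH = -2226.1 kJ/s = -2226.1 kW
Heat removed = 8013.9 MJ/h

Q_out = 8010 MJ/h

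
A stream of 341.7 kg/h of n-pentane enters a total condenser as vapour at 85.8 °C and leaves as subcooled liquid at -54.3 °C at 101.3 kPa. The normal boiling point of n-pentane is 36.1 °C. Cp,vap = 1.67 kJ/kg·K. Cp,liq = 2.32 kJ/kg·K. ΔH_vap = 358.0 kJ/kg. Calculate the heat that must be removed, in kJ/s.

Q_c = 61.8 kJ/s

vapour 85.8→36.1 °C: -82.999 kJ/kg
condensation at 36.1 °C: -358 kJ/kg
liquid 36.1→-54.3 °C: -209.73 kJ/kg
Δh = -82.999 + -358 + -209.73 = -650.73 kJ/kg
Q = ṁ·Δh = 341.7 kg/h × -650.73 kJ/kg = -222350 kJ/h
|Q| = 61.765 kW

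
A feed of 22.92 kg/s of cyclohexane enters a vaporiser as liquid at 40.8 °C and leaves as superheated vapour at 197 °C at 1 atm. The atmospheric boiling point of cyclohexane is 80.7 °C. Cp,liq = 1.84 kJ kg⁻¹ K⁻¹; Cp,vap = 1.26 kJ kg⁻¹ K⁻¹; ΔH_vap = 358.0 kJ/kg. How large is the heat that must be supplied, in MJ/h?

Q = 47700 MJ/h

liquid 40.8→80.7 °C: 73.416 kJ/kg
vaporisation at 80.7 °C: 358 kJ/kg
vapour 80.7→197 °C: 146.54 kJ/kg
Δh = 73.416 + 358 + 146.54 = 577.95 kJ/kg
Q = ṁ·Δh = 22.92 kg/s × 577.95 kJ/kg = 13247 kJ/s
|Q| = 13247 kW = 47688 MJ/h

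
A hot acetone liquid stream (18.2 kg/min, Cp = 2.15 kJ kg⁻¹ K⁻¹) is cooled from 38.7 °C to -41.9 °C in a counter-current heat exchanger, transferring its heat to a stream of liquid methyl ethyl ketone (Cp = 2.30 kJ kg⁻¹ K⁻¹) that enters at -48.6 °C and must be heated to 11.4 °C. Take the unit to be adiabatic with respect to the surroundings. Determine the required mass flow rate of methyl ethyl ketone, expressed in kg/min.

ṁ_c = 22.9 kg/min

Heat released by hot stream: Q = 18.2 × 2.15 × (38.7 − -41.9) = 3153.9 kJ/min
Energy balance on cold side (adiabatic exchanger): Q = ṁ_c·Cp_c·(T_c,out − T_c,in)
ṁ_c = 3153.9 / [2.30 × (11.4 − -48.6)] = 22.854 kg/min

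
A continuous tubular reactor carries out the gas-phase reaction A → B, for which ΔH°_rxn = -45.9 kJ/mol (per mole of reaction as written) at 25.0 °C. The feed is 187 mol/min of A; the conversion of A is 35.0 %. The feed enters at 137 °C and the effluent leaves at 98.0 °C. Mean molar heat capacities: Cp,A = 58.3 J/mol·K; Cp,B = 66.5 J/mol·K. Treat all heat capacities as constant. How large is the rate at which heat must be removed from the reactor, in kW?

Q_out = 56.5 kW

Extent of reaction ξ = 0.350 × 187 = 65.45 mol/min
Reaction term: ξ·ΔH°_rxn = 65.45 × -45.9 = -3004.2 kJ/min
Sensible, feed 137→25 °C: -1221 kJ/min
Outlet flows (mol/min): A 121.55, B 65.45
Sensible, products 25→98.0 °C: 835.03 kJ/min
Q = ΔH = -3390.2 kJ/min = -56.503 kW
Heat removed = 56.503 kW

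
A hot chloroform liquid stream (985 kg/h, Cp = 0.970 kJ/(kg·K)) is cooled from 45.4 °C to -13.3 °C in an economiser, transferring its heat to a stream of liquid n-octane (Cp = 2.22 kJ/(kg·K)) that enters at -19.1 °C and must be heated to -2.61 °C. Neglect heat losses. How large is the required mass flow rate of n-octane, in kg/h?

Heat released by hot stream: Q = 985 × 0.970 × (45.4 − -13.3) = 56085 kJ/h
Energy balance on cold side (adiabatic exchanger): Q = ṁ_c·Cp_c·(T_c,out − T_c,in)
ṁ_c = 56085 / [2.22 × (-2.61 − -19.1)] = 1532 kg/h

ṁ_c = 1530 kg/h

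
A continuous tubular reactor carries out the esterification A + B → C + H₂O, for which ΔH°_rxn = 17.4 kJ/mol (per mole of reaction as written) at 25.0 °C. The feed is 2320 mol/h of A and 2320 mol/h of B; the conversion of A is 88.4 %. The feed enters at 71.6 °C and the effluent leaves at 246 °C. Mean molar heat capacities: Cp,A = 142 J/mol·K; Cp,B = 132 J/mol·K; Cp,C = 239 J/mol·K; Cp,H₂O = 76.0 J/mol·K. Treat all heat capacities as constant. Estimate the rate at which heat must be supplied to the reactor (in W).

Extent of reaction ξ = 0.884 × 2320 = 2050.9 mol/h
Reaction term: ξ·ΔH°_rxn = 2050.9 × 17.4 = 35685 kJ/h
Sensible, feed 71.6→25 °C: -29623 kJ/h
Outlet flows (mol/h): A 269.12, B 269.12, C 2050.9, H₂O 2050.9
Sensible, products 25→246 °C: 159070 kJ/h
Q = ΔH = 165130 kJ/h = 45.87 kW
Heat supplied = 45870 W

Q_in = 45900 W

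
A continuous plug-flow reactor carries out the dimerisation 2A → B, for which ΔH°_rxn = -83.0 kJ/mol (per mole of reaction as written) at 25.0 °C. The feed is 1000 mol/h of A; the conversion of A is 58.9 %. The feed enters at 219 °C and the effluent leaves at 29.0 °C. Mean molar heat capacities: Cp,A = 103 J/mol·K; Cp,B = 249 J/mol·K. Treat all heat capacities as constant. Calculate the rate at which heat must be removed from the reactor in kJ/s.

Extent of reaction ξ = 0.589 × 1000 / 2 = 294.5 mol/h
Reaction term: ξ·ΔH°_rxn = 294.5 × -83.0 = -24444 kJ/h
Sensible, feed 219→25 °C: -19982 kJ/h
Outlet flows (mol/h): A 411, B 294.5
Sensible, products 25→29.0 °C: 462.65 kJ/h
Q = ΔH = -43963 kJ/h = -12.212 kW
Heat removed = 12.212 kJ/s

Q_out = 12.2 kJ/s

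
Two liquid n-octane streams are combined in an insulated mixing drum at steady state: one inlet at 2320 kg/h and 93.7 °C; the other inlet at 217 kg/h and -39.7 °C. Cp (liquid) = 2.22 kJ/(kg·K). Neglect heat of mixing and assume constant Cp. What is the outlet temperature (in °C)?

T_out = 82.3 °C

No heat crosses the boundary, so H_out = H_in.
Σ ṁᵢCp,ᵢTᵢ = 2320×2.22×93.7 + 217×2.22×-39.7 = 463470
Σ ṁᵢCp,ᵢ = 2320×2.22 + 217×2.22 = 5632.1
T_out = 463470 / 5632.1 = 82.29 °C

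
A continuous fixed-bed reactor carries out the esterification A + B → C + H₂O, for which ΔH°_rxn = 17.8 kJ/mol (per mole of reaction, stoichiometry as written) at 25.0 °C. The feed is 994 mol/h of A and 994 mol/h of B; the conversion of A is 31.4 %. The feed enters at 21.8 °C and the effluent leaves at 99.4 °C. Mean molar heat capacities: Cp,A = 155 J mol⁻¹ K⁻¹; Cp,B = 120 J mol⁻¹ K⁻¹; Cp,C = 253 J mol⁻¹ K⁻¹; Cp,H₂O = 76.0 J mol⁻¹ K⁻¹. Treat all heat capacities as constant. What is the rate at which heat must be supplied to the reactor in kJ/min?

Extent of reaction ξ = 0.314 × 994 = 312.12 mol/h
Reaction term: ξ·ΔH°_rxn = 312.12 × 17.8 = 5555.7 kJ/h
Sensible, feed 21.8→25 °C: 874.72 kJ/h
Outlet flows (mol/h): A 681.88, B 681.88, C 312.12, H₂O 312.12
Sensible, products 25→99.4 °C: 21591 kJ/h
Q = ΔH = 28022 kJ/h = 7.7838 kW
Heat supplied = 467.03 kJ/min

Q_in = 467 kJ/min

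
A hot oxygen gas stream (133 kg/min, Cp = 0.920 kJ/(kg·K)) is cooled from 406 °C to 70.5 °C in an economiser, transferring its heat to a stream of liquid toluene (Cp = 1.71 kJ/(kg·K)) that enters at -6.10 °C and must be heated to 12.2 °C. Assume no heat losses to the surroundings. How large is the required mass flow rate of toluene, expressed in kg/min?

ṁ_c = 1310 kg/min

Heat released by hot stream: Q = 133 × 0.920 × (406 − 70.5) = 41052 kJ/min
Energy balance on cold side (adiabatic exchanger): Q = ṁ_c·Cp_c·(T_c,out − T_c,in)
ṁ_c = 41052 / [1.71 × (12.2 − -6.10)] = 1311.9 kg/min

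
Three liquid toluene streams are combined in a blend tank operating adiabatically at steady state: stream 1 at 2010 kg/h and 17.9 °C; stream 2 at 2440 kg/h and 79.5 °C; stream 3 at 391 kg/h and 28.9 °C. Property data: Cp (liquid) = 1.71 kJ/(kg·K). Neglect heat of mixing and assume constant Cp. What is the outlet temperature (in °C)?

No heat crosses the boundary, so H_out = H_in.
T_out = Σ ṁᵢCp,ᵢTᵢ / Σ ṁᵢCp,ᵢ
      = 412550 / 8278.1 = 49.837 °C

T_out = 49.8 °C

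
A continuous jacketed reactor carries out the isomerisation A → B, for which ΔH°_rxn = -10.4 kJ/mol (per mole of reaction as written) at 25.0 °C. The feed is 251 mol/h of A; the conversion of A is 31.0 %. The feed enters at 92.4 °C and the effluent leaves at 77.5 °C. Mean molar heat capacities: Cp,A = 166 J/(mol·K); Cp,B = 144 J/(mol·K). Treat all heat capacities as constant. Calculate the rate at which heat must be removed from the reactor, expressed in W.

Extent of reaction ξ = 0.310 × 251 = 77.81 mol/h
Reaction term: ξ·ΔH°_rxn = 77.81 × -10.4 = -809.22 kJ/h
Sensible, feed 92.4→25 °C: -2808.3 kJ/h
Outlet flows (mol/h): A 173.19, B 77.81
Sensible, products 25→77.5 °C: 2097.6 kJ/h
Q = ΔH = -1519.9 kJ/h = -0.4222 kW
Heat removed = 422.2 W

Q_out = 422 W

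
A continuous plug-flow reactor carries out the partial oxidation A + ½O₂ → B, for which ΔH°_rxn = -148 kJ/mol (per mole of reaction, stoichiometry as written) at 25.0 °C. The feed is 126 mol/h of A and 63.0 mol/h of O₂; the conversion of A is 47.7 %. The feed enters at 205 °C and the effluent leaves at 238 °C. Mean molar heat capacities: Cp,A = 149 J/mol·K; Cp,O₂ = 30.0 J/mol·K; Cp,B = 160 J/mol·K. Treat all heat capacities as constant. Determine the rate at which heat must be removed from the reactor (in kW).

Q_out = 2.30 kW

Extent of reaction ξ = 0.477 × 126 = 60.102 mol/h
Reaction term: ξ·ΔH°_rxn = 60.102 × -148 = -8895.1 kJ/h
Sensible, feed 205→25 °C: -3719.5 kJ/h
Outlet flows (mol/h): A 65.898, O₂ 32.949, B 60.102
Sensible, products 25→238 °C: 4350.2 kJ/h
Q = ΔH = -8264.4 kJ/h = -2.2957 kW
Heat removed = 2.2957 kW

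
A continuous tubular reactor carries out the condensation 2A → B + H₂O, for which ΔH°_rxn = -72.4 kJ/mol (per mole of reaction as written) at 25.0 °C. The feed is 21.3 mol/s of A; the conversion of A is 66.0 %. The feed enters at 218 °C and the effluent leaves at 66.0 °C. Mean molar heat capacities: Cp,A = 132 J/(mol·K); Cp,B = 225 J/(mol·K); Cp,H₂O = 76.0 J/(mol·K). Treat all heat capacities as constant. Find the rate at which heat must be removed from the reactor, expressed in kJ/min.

Q_out = 55500 kJ/min

Extent of reaction ξ = 0.660 × 21.3 / 2 = 7.029 mol/s
Reaction term: ξ·ΔH°_rxn = 7.029 × -72.4 = -508.9 kJ/s
Sensible, feed 218→25 °C: -542.64 kJ/s
Outlet flows (mol/s): A 7.242, B 7.029, H₂O 7.029
Sensible, products 25→66.0 °C: 125.94 kJ/s
Q = ΔH = -925.6 kJ/s = -925.6 kW
Heat removed = 55536 kJ/min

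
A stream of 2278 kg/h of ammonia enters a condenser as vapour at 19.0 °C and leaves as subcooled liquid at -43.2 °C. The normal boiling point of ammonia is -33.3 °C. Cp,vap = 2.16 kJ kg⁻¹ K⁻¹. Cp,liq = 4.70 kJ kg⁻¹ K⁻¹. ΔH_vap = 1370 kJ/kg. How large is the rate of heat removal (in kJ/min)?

Q_c = 58100 kJ/min

vapour 19.0→-33.3 °C: -112.97 kJ/kg
condensation at -33.3 °C: -1370 kJ/kg
liquid -33.3→-43.2 °C: -46.53 kJ/kg
Δh = -112.97 + -1370 + -46.53 = -1529.5 kJ/kg
Q = ṁ·Δh = 2278 kg/h × -1529.5 kJ/kg = -3.4842e+06 kJ/h
|Q| = 967.83 kW = 58070 kJ/min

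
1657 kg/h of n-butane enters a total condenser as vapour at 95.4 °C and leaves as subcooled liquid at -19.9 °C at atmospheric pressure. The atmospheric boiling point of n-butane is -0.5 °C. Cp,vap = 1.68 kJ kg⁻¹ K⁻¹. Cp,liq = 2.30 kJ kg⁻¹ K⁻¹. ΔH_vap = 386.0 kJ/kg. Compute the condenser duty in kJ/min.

Q_c = 16300 kJ/min

vapour 95.4→-0.5 °C: -161.11 kJ/kg
condensation at -0.5 °C: -386 kJ/kg
liquid -0.5→-19.9 °C: -44.62 kJ/kg
Δh = -161.11 + -386 + -44.62 = -591.73 kJ/kg
Q = ṁ·Δh = 1657 kg/h × -591.73 kJ/kg = -980500 kJ/h
|Q| = 272.36 kW = 16342 kJ/min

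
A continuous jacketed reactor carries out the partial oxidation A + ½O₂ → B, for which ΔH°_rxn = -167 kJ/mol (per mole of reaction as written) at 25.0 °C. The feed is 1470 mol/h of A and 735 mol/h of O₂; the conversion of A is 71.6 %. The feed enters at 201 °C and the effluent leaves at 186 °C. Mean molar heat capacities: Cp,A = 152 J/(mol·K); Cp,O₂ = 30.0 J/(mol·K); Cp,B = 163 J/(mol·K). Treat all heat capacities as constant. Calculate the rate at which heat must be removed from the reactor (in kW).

Q_out = 50.0 kW

Extent of reaction ξ = 0.716 × 1470 = 1052.5 mol/h
Reaction term: ξ·ΔH°_rxn = 1052.5 × -167 = -175770 kJ/h
Sensible, feed 201→25 °C: -43206 kJ/h
Outlet flows (mol/h): A 417.48, O₂ 208.74, B 1052.5
Sensible, products 25→186 °C: 38846 kJ/h
Q = ΔH = -180130 kJ/h = -50.036 kW
Heat removed = 50.036 kW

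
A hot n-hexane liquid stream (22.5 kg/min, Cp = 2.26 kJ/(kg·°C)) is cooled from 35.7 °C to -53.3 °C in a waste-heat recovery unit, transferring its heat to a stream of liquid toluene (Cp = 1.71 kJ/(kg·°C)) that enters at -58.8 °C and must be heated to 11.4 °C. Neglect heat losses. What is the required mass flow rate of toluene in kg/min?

ṁ_c = 37.7 kg/min

Heat released by hot stream: Q = 22.5 × 2.26 × (35.7 − -53.3) = 4525.6 kJ/min
Energy balance on cold side (adiabatic exchanger): Q = ṁ_c·Cp_c·(T_c,out − T_c,in)
ṁ_c = 4525.6 / [1.71 × (11.4 − -58.8)] = 37.701 kg/min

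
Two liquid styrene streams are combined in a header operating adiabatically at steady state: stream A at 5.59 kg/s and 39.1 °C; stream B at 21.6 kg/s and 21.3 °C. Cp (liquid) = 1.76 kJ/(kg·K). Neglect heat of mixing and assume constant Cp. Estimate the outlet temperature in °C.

T_out = 25.0 °C

Adiabatic, steady state ⇒ Σ ṁᵢCp,ᵢ(T_out − Tᵢ) = 0
T_out = Σ ṁᵢCp,ᵢTᵢ / Σ ṁᵢCp,ᵢ
      = 1194.4 / 47.854 = 24.96 °C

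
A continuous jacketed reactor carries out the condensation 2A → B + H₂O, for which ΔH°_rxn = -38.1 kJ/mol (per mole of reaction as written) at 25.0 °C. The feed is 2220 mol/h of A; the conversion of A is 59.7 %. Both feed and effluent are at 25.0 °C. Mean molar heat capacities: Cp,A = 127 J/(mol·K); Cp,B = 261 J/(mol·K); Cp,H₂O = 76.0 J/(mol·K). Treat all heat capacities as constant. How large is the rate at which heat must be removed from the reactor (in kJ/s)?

Q_out = 7.01 kJ/s

Extent of reaction ξ = 0.597 × 2220 / 2 = 662.67 mol/h
Reaction term: ξ·ΔH°_rxn = 662.67 × -38.1 = -25248 kJ/h
Q = ΔH = -25248 kJ/h = -7.0133 kW
Heat removed = 7.0133 kJ/s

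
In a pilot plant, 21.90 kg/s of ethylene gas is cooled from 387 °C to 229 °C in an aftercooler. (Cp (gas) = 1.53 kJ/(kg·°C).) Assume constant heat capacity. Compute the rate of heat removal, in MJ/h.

Q_c = 19100 MJ/h

Q = ṁ·Cp·ΔT = 21.90 × 1.53 × (229 − 387) = -5294.1 kJ/s
Cooling duty = 19059 MJ/h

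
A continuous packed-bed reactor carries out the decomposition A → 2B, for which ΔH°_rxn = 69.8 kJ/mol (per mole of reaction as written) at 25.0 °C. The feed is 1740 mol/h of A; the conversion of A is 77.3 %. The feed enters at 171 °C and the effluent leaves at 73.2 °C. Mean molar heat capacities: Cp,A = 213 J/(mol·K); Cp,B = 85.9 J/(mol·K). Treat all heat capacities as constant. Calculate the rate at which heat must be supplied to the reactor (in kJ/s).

Extent of reaction ξ = 0.773 × 1740 = 1345 mol/h
Reaction term: ξ·ΔH°_rxn = 1345 × 69.8 = 93882 kJ/h
Sensible, feed 171→25 °C: -54111 kJ/h
Outlet flows (mol/h): A 394.98, B 2690
Sensible, products 25→73.2 °C: 15193 kJ/h
Q = ΔH = 54965 kJ/h = 15.268 kW
Heat supplied = 15.268 kJ/s

Q_in = 15.3 kJ/s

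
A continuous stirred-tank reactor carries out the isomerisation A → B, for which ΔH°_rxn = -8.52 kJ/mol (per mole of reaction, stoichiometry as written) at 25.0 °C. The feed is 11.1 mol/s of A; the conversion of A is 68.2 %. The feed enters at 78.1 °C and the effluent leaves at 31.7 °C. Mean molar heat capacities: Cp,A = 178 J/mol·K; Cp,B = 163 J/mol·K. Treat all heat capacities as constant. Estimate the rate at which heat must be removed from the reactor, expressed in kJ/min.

Extent of reaction ξ = 0.682 × 11.1 = 7.5702 mol/s
Reaction term: ξ·ΔH°_rxn = 7.5702 × -8.52 = -64.498 kJ/s
Sensible, feed 78.1→25 °C: -104.91 kJ/s
Outlet flows (mol/s): A 3.5298, B 7.5702
Sensible, products 25→31.7 °C: 12.477 kJ/s
Q = ΔH = -156.94 kJ/s = -156.94 kW
Heat removed = 9416.2 kJ/min

Q_out = 9420 kJ/min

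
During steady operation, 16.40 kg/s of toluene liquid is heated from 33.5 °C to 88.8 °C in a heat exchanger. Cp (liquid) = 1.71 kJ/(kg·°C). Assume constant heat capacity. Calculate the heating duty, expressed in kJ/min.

Q = ṁ·Cp·ΔT = 16.40 × 1.71 × (88.8 − 33.5) = 1550.8 kJ/s
Heating duty = 93050 kJ/min

Q = 93000 kJ/min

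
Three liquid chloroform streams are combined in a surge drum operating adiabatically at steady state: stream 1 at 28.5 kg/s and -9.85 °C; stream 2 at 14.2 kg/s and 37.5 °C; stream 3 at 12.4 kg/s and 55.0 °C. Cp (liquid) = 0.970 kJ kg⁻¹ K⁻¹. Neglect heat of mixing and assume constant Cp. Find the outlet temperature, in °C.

Energy balance with Q = 0: Σ ṁᵢCp,ᵢ(T_out − Tᵢ) = 0
Σ ṁᵢCp,ᵢTᵢ = 28.5×0.970×-9.85 + 14.2×0.970×37.5 + 12.4×0.970×55.0 = 905.76
Σ ṁᵢCp,ᵢ = 28.5×0.970 + 14.2×0.970 + 12.4×0.970 = 53.447
T_out = 905.76 / 53.447 = 16.947 °C

T_out = 16.9 °C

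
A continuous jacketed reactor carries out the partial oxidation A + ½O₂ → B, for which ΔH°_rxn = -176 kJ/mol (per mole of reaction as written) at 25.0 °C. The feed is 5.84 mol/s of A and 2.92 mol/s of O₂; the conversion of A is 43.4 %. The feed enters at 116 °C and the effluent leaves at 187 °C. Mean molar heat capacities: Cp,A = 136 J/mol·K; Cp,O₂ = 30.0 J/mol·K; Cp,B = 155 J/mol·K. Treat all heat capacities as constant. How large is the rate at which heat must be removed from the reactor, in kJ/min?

Extent of reaction ξ = 0.434 × 5.84 = 2.5346 mol/s
Reaction term: ξ·ΔH°_rxn = 2.5346 × -176 = -446.08 kJ/s
Sensible, feed 116→25 °C: -80.247 kJ/s
Outlet flows (mol/s): A 3.3054, O₂ 1.6527, B 2.5346
Sensible, products 25→187 °C: 144.5 kJ/s
Q = ΔH = -381.83 kJ/s = -381.83 kW
Heat removed = 22910 kJ/min

Q_out = 22900 kJ/min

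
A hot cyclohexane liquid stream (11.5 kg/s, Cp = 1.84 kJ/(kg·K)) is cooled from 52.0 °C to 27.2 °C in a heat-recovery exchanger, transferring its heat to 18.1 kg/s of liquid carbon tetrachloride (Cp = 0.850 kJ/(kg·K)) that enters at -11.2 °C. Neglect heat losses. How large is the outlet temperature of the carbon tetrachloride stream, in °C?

T_c,out = 22.9 °C

Heat released by hot stream: Q = 11.5 × 1.84 × (52.0 − 27.2) = 524.77 kJ/s
Energy balance on cold side (adiabatic exchanger): Q = ṁ_c·Cp_c·(T_c,out − T_c,in)
T_c,out = -11.2 + 524.77/(18.1 × 0.850) = 22.909 °C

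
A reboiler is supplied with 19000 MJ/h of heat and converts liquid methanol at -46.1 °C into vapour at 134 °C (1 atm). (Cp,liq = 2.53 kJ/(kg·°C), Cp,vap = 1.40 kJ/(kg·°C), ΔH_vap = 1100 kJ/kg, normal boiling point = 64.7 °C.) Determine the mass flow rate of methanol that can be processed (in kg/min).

ṁ = 214 kg/min

Δh = 2.53×(64.7−-46.1) + 1100 + 1.40×(134−64.7) = 1477.3 kJ/kg
Q = 19000 MJ/h = 5277.8 kJ/s = 316670 kJ/min
ṁ = Q/Δh = 316670 / 1477.3 = 214.35 kg/min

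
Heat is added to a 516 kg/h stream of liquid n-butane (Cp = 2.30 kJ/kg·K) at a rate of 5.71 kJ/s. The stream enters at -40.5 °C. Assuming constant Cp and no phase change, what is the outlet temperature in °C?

T_out = -23.2 °C

Q = 5.71 kJ/s = 20556 kJ/h
ΔT = Q/(ṁ·Cp) = 20556/(516×2.30) = 17.321 K
T_out = -40.5 + 17.321 = -23.179 °C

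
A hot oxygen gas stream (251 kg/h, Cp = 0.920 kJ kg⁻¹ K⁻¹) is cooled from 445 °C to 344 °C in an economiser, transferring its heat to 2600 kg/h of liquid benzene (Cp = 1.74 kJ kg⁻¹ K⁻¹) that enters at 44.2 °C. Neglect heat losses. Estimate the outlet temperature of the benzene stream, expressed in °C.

T_c,out = 49.4 °C

Heat released by hot stream: Q = 251 × 0.920 × (445 − 344) = 23323 kJ/h
Energy balance on cold side (adiabatic exchanger): Q = ṁ_c·Cp_c·(T_c,out − T_c,in)
T_c,out = 44.2 + 23323/(2600 × 1.74) = 49.355 °C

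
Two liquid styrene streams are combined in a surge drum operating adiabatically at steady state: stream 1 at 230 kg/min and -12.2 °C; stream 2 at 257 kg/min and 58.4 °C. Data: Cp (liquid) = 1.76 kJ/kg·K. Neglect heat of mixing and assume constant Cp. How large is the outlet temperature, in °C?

T_out = 25.1 °C

No heat crosses the boundary, so H_out = H_in.
Σ ṁᵢCp,ᵢTᵢ = 230×1.76×-12.2 + 257×1.76×58.4 = 21477
Σ ṁᵢCp,ᵢ = 230×1.76 + 257×1.76 = 857.12
T_out = 21477 / 857.12 = 25.057 °C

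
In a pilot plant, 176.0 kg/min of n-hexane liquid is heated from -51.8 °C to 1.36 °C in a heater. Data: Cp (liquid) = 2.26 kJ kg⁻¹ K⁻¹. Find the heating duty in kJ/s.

Q = ṁ·Cp·ΔT = 176.0 × 2.26 × (1.36 − -51.8) = 21145 kJ/min
Converting: 21145 / 60 s = 352.42 kW

Q = 352 kJ/s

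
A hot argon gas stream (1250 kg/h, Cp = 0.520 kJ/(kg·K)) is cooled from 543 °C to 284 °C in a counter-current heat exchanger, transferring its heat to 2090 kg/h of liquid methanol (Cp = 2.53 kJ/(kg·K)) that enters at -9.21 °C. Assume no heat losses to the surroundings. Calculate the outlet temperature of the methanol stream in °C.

Heat released by hot stream: Q = 1250 × 0.520 × (543 − 284) = 168350 kJ/h
Energy balance on cold side (adiabatic exchanger): Q = ṁ_c·Cp_c·(T_c,out − T_c,in)
T_c,out = -9.21 + 168350/(2090 × 2.53) = 22.628 °C

T_c,out = 22.6 °C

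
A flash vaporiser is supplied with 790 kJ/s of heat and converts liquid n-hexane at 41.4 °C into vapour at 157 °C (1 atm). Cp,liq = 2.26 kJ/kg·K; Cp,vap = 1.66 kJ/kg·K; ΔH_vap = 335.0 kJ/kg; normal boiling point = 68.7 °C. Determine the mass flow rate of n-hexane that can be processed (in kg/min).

ṁ = 87.2 kg/min

Δh = 2.26×(68.7−41.4) + 335.0 + 1.66×(157−68.7) = 543.28 kJ/kg
Q = 790 kJ/s = 790 kJ/s = 47400 kJ/min
ṁ = Q/Δh = 47400 / 543.28 = 87.248 kg/min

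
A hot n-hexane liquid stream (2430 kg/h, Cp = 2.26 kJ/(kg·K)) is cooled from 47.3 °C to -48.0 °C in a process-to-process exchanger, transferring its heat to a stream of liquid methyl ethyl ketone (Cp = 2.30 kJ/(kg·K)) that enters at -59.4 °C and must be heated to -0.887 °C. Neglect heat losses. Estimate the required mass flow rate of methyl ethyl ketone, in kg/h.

ṁ_c = 3890 kg/h

Heat released by hot stream: Q = 2430 × 2.26 × (47.3 − -48.0) = 523370 kJ/h
Energy balance on cold side (adiabatic exchanger): Q = ṁ_c·Cp_c·(T_c,out − T_c,in)
ṁ_c = 523370 / [2.30 × (-0.887 − -59.4)] = 3888.9 kg/h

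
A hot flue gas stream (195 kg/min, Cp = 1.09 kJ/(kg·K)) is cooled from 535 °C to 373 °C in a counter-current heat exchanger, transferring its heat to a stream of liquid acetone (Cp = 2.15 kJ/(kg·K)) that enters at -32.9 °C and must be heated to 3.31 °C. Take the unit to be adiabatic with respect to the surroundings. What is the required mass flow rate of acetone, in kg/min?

ṁ_c = 442 kg/min

Heat released by hot stream: Q = 195 × 1.09 × (535 − 373) = 34433 kJ/min
Energy balance on cold side (adiabatic exchanger): Q = ṁ_c·Cp_c·(T_c,out − T_c,in)
ṁ_c = 34433 / [2.15 × (3.31 − -32.9)] = 442.29 kg/min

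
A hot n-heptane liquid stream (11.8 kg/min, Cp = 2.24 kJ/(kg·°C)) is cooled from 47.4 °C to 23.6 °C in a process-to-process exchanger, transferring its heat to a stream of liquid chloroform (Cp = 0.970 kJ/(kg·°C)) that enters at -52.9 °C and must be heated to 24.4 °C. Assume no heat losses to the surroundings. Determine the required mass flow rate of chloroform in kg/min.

Heat released by hot stream: Q = 11.8 × 2.24 × (47.4 − 23.6) = 629.08 kJ/min
Energy balance on cold side (adiabatic exchanger): Q = ṁ_c·Cp_c·(T_c,out − T_c,in)
ṁ_c = 629.08 / [0.970 × (24.4 − -52.9)] = 8.3899 kg/min

ṁ_c = 8.39 kg/min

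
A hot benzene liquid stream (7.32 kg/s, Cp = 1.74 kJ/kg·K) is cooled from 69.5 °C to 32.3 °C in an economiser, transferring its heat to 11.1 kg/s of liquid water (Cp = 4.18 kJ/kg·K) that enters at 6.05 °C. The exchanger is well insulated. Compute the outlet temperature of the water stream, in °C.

Heat released by hot stream: Q = 7.32 × 1.74 × (69.5 − 32.3) = 473.81 kJ/s
Energy balance on cold side (adiabatic exchanger): Q = ṁ_c·Cp_c·(T_c,out − T_c,in)
T_c,out = 6.05 + 473.81/(11.1 × 4.18) = 16.262 °C

T_c,out = 16.3 °C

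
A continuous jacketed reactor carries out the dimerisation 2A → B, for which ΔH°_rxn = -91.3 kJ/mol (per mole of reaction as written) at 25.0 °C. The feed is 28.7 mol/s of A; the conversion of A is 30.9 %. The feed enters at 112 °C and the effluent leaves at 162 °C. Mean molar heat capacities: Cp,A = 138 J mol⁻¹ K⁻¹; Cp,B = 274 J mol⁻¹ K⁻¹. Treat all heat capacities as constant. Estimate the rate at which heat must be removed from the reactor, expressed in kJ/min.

Extent of reaction ξ = 0.309 × 28.7 / 2 = 4.4341 mol/s
Reaction term: ξ·ΔH°_rxn = 4.4341 × -91.3 = -404.84 kJ/s
Sensible, feed 112→25 °C: -344.57 kJ/s
Outlet flows (mol/s): A 19.832, B 4.4341
Sensible, products 25→162 °C: 541.39 kJ/s
Q = ΔH = -208.02 kJ/s = -208.02 kW
Heat removed = 12481 kJ/min

Q_out = 12500 kJ/min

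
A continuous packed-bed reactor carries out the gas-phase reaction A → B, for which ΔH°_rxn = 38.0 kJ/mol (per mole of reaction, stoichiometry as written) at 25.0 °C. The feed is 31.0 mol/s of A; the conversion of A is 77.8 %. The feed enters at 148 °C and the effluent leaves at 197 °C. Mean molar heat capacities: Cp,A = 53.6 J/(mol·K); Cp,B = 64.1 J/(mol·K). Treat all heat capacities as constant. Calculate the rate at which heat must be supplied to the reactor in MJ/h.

Extent of reaction ξ = 0.778 × 31.0 = 24.118 mol/s
Reaction term: ξ·ΔH°_rxn = 24.118 × 38.0 = 916.48 kJ/s
Sensible, feed 148→25 °C: -204.38 kJ/s
Outlet flows (mol/s): A 6.882, B 24.118
Sensible, products 25→197 °C: 329.35 kJ/s
Q = ΔH = 1041.5 kJ/s = 1041.5 kW
Heat supplied = 3749.3 MJ/h

Q_in = 3750 MJ/h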